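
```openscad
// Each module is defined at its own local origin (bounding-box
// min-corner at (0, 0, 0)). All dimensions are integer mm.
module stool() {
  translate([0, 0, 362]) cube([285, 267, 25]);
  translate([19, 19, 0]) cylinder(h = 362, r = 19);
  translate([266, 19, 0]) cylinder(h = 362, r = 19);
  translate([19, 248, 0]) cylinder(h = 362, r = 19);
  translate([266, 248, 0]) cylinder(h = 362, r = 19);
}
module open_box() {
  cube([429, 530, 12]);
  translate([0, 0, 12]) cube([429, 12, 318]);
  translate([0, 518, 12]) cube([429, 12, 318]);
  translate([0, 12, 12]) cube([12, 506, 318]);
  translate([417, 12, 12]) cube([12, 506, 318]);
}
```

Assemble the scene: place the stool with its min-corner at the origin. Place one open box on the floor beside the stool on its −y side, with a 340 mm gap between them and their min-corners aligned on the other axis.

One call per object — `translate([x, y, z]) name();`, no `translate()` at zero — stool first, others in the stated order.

stool();
translate([0, -870, 0]) open_box();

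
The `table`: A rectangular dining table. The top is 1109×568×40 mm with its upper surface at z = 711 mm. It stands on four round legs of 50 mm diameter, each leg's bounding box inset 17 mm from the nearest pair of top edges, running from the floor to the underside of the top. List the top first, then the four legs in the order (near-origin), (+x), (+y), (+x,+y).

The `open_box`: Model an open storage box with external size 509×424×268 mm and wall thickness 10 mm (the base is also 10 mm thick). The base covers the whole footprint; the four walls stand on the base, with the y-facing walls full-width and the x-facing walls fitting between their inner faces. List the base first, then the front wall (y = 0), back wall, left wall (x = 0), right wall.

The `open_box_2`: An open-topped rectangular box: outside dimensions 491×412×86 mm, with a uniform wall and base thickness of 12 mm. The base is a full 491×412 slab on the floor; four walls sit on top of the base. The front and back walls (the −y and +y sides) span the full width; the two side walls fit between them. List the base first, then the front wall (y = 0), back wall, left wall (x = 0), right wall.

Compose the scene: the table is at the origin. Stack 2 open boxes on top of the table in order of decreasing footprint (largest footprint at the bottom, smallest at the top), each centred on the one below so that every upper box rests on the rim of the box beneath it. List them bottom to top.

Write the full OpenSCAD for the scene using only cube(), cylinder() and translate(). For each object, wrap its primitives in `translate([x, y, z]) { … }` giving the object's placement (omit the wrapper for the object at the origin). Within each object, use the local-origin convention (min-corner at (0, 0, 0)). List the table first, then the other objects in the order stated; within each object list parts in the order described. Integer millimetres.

translate([0, 0, 671]) cube([1109, 568, 40]);
translate([42, 42, 0]) cylinder(h = 671, r = 25);
translate([1067, 42, 0]) cylinder(h = 671, r = 25);
translate([42, 526, 0]) cylinder(h = 671, r = 25);
translate([1067, 526, 0]) cylinder(h = 671, r = 25);
translate([300, 72, 711]) {
  cube([509, 424, 10]);
  translate([0, 0, 10]) cube([509, 10, 258]);
  translate([0, 414, 10]) cube([509, 10, 258]);
  translate([0, 10, 10]) cube([10, 404, 258]);
  translate([499, 10, 10]) cube([10, 404, 258]);
}
translate([309, 78, 979]) {
  cube([491, 412, 12]);
  translate([0, 0, 12]) cube([491, 12, 74]);
  translate([0, 400, 12]) cube([491, 12, 74]);
  translate([0, 12, 12]) cube([12, 388, 74]);
  translate([479, 12, 12]) cube([12, 388, 74]);
}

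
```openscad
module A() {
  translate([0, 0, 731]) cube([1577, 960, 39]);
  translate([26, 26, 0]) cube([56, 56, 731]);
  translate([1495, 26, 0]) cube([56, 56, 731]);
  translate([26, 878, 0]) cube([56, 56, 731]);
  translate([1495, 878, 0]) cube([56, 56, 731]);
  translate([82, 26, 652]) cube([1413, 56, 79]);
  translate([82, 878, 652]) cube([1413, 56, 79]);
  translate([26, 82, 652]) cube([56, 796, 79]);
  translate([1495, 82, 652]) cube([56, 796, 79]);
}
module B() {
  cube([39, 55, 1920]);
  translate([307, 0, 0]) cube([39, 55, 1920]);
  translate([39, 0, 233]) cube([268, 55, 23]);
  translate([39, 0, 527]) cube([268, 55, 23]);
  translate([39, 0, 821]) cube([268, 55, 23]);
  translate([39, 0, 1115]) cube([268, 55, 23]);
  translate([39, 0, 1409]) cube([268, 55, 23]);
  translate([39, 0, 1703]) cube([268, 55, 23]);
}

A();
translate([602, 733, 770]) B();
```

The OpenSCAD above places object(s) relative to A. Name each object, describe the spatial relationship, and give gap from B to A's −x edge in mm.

The ladder's min-x is at 602; the table's min-x is 0; gap = 602 mm.

A is a table. B is a ladder. The ladder is on top of the table. The gap from the ladder to the table's −x edge is 602 mm.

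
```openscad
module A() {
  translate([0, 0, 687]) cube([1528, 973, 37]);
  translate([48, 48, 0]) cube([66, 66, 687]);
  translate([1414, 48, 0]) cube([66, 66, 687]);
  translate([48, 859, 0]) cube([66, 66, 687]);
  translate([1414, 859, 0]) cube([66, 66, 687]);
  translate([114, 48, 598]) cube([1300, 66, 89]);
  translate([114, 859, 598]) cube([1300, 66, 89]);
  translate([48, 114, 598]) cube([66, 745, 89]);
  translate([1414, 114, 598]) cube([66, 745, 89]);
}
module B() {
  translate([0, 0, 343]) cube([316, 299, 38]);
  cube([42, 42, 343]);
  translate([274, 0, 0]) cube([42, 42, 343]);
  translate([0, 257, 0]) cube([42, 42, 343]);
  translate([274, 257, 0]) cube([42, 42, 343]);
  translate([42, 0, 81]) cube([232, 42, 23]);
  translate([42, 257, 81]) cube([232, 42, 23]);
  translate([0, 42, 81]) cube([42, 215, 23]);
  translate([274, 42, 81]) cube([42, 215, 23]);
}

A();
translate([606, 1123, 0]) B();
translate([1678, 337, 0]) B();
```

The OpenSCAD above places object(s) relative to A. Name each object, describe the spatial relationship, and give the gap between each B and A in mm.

A is a table. B is a stool. Two stools sit around the table at the +y, +x sides. The gap between each stool and the table is 150 mm.

Each stool's nearest face is 150 mm from the table's bounding box.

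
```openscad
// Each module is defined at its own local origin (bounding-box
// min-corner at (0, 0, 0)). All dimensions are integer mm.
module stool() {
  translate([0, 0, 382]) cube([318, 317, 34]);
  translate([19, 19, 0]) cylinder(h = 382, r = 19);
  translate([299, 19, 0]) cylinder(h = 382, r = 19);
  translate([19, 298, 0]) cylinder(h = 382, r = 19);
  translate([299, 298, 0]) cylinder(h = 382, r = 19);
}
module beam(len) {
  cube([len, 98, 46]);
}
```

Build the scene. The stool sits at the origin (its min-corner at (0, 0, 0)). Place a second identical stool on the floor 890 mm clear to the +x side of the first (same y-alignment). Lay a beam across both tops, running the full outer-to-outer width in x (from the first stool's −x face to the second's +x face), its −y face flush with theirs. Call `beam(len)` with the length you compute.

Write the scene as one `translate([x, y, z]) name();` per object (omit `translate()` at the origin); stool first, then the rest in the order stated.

stool();
translate([1208, 0, 0]) stool();
translate([0, 0, 416]) beam(1526);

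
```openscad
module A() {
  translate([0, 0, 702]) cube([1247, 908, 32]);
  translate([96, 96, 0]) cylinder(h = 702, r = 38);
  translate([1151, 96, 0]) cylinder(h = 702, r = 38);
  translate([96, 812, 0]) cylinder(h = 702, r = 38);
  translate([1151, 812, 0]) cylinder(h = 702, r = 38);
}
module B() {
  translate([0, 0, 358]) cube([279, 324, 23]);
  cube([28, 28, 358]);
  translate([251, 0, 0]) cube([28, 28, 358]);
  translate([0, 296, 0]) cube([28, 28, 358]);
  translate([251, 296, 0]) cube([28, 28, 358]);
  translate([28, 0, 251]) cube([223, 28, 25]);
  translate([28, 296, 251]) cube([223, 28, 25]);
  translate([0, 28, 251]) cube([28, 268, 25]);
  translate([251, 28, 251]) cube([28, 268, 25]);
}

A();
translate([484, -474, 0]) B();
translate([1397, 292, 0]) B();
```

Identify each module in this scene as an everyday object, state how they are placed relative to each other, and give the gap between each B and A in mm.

Each stool's nearest face is 150 mm from the table's bounding box.

A is a table. B is a stool. Two stools sit around the table at the −y, +x sides. The gap between each stool and the table is 150 mm.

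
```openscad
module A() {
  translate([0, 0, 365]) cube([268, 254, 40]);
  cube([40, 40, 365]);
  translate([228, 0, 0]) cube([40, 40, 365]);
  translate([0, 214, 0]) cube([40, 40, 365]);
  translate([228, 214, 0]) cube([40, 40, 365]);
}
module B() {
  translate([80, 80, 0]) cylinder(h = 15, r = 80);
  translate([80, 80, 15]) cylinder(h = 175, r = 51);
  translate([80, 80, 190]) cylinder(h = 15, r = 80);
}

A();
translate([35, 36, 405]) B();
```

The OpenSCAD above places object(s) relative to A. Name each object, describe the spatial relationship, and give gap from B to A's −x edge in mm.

The spool's min-x is at 35; the stool's min-x is 0; gap = 35 mm.

A is a stool. B is a spool. The spool is on top of the stool. The gap from the spool to the stool's −x edge is 35 mm.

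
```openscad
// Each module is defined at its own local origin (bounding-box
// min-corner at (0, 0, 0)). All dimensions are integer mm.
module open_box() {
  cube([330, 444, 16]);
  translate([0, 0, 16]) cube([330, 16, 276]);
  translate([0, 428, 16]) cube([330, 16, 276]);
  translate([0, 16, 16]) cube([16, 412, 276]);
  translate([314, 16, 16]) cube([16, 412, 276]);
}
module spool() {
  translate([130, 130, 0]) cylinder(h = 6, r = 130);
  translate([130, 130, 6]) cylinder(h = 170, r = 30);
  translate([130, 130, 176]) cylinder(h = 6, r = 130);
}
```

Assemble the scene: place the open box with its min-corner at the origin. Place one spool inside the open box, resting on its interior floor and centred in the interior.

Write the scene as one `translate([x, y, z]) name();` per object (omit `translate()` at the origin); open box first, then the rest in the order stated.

open_box();
translate([35, 92, 16]) spool();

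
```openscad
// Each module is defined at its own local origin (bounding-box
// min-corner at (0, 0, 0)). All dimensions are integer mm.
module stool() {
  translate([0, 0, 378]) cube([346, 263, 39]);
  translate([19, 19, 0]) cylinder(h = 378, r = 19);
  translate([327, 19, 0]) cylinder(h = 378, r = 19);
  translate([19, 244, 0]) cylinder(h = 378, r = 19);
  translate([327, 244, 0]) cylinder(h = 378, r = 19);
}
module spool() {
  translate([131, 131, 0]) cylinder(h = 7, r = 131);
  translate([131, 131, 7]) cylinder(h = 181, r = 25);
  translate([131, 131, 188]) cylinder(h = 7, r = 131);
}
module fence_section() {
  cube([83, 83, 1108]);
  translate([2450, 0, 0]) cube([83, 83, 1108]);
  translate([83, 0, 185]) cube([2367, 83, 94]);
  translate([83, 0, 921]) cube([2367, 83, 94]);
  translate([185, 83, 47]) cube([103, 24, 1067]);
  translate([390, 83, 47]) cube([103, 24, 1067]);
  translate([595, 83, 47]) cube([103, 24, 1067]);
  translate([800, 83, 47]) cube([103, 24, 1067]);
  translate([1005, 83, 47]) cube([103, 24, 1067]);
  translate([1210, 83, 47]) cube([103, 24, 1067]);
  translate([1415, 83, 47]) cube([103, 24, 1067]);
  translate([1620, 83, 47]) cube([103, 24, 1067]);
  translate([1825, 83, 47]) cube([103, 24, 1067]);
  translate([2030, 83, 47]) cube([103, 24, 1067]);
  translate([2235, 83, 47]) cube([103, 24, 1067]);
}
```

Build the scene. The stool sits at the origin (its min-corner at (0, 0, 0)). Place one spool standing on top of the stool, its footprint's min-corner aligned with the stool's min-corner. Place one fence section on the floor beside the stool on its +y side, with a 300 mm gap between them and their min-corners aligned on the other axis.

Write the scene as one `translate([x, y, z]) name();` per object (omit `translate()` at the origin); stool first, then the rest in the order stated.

stool();
translate([0, 0, 417]) spool();
translate([0, 563, 0]) fence_section();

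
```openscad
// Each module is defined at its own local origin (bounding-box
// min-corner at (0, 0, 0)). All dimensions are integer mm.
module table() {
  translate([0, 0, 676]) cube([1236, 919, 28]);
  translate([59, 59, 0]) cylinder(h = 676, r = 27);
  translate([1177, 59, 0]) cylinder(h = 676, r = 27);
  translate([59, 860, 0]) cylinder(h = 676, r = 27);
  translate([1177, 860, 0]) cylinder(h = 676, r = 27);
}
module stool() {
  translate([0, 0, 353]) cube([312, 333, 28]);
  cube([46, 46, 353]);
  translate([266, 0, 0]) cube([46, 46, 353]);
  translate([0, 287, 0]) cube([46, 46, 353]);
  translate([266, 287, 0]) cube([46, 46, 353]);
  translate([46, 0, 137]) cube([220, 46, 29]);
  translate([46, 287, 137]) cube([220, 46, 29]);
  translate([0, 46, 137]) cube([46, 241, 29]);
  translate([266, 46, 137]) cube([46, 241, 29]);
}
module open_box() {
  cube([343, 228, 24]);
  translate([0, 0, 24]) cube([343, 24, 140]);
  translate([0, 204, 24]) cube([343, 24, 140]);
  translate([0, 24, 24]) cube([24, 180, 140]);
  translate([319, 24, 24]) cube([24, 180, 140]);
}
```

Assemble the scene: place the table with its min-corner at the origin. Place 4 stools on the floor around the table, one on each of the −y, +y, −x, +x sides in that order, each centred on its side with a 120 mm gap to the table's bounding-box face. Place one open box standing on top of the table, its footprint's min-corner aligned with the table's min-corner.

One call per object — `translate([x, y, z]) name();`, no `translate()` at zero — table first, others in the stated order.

table();
translate([462, -453, 0]) stool();
translate([462, 1039, 0]) stool();
translate([-432, 293, 0]) stool();
translate([1356, 293, 0]) stool();
translate([0, 0, 704]) open_box();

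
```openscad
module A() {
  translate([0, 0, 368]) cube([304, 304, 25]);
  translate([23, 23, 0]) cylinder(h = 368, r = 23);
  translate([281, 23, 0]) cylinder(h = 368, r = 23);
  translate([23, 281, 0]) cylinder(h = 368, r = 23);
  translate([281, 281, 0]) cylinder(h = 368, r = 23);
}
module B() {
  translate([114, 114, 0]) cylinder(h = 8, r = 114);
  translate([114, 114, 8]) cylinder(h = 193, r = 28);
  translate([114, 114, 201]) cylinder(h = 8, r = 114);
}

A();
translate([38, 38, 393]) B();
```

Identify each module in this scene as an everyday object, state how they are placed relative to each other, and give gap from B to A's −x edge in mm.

A is a stool. B is a spool. The spool is on top of the stool, centred. The gap from the spool to the stool's −x edge is 38 mm.

The spool's min-x is at 38; the stool's min-x is 0; gap = 38 mm.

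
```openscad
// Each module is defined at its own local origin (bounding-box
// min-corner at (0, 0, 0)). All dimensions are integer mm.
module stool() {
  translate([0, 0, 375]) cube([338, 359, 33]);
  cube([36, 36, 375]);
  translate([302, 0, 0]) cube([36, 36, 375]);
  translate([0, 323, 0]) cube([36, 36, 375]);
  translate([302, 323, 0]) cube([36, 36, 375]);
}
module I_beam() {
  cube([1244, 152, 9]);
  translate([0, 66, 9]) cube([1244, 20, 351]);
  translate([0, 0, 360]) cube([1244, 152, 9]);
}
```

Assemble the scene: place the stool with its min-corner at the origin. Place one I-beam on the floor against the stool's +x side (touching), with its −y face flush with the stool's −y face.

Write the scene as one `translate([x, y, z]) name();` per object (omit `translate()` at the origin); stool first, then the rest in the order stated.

stool();
translate([338, 0, 0]) I_beam();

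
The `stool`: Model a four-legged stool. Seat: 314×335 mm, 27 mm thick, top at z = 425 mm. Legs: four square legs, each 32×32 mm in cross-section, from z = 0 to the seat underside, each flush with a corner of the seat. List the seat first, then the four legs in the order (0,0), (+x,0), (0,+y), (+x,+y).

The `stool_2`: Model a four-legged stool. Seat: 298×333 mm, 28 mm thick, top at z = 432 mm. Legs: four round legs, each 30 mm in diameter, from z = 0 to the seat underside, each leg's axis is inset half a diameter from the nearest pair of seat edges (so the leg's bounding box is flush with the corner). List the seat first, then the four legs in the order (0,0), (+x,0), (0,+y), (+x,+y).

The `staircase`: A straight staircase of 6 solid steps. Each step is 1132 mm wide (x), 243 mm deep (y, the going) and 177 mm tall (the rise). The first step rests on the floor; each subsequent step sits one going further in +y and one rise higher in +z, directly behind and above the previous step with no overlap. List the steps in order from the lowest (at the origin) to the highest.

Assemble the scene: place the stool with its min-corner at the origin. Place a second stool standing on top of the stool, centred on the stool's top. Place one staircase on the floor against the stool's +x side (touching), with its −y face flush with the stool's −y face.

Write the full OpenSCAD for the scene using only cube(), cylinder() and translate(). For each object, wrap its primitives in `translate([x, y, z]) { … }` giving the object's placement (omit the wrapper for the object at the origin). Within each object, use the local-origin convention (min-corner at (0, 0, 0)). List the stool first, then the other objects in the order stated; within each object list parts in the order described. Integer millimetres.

translate([0, 0, 398]) cube([314, 335, 27]);
cube([32, 32, 398]);
translate([282, 0, 0]) cube([32, 32, 398]);
translate([0, 303, 0]) cube([32, 32, 398]);
translate([282, 303, 0]) cube([32, 32, 398]);
translate([8, 1, 425]) {
  translate([0, 0, 404]) cube([298, 333, 28]);
  translate([15, 15, 0]) cylinder(h = 404, r = 15);
  translate([283, 15, 0]) cylinder(h = 404, r = 15);
  translate([15, 318, 0]) cylinder(h = 404, r = 15);
  translate([283, 318, 0]) cylinder(h = 404, r = 15);
}
translate([314, 0, 0]) {
  cube([1132, 243, 177]);
  translate([0, 243, 177]) cube([1132, 243, 177]);
  translate([0, 486, 354]) cube([1132, 243, 177]);
  translate([0, 729, 531]) cube([1132, 243, 177]);
  translate([0, 972, 708]) cube([1132, 243, 177]);
  translate([0, 1215, 885]) cube([1132, 243, 177]);
}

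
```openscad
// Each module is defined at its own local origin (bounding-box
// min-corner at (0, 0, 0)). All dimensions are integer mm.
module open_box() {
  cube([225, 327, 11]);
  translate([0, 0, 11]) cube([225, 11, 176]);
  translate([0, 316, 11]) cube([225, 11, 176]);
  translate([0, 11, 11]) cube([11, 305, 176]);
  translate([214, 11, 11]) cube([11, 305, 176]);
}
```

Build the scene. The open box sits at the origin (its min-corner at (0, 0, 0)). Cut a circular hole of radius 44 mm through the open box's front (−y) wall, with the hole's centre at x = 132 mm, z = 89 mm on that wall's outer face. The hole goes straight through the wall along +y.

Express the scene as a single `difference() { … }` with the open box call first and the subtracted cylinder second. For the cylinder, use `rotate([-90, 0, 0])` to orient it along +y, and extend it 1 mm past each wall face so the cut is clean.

difference() {
  open_box();
  translate([132, -1, 89]) rotate([-90, 0, 0]) cylinder(h = 13, r = 44);
}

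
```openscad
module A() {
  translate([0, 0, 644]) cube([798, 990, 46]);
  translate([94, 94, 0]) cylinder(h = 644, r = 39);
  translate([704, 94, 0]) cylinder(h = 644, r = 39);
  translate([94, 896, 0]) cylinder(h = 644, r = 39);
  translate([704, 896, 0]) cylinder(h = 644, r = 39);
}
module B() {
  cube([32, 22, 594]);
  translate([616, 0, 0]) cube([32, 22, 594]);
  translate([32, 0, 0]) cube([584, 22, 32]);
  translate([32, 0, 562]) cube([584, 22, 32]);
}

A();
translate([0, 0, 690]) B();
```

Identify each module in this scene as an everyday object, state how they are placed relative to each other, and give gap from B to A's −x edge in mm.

A is a table. B is a picture frame. The picture frame is on top of the table. The gap from the picture frame to the table's −x edge is 0 mm.

The picture frame's min-x is at 0; the table's min-x is 0; gap = 0 mm.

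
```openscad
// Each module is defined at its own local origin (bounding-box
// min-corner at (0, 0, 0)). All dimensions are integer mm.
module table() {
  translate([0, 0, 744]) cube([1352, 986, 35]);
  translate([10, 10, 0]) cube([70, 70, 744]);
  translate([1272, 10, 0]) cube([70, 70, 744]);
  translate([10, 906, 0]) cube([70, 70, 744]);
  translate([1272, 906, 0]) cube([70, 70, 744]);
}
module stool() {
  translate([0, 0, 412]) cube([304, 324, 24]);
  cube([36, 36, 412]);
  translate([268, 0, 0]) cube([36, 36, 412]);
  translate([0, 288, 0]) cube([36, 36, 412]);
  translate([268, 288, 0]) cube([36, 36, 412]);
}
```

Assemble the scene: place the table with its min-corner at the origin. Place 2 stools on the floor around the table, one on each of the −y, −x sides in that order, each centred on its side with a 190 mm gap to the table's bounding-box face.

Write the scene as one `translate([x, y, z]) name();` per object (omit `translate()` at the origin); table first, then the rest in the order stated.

table();
translate([524, -514, 0]) stool();
translate([-494, 331, 0]) stool();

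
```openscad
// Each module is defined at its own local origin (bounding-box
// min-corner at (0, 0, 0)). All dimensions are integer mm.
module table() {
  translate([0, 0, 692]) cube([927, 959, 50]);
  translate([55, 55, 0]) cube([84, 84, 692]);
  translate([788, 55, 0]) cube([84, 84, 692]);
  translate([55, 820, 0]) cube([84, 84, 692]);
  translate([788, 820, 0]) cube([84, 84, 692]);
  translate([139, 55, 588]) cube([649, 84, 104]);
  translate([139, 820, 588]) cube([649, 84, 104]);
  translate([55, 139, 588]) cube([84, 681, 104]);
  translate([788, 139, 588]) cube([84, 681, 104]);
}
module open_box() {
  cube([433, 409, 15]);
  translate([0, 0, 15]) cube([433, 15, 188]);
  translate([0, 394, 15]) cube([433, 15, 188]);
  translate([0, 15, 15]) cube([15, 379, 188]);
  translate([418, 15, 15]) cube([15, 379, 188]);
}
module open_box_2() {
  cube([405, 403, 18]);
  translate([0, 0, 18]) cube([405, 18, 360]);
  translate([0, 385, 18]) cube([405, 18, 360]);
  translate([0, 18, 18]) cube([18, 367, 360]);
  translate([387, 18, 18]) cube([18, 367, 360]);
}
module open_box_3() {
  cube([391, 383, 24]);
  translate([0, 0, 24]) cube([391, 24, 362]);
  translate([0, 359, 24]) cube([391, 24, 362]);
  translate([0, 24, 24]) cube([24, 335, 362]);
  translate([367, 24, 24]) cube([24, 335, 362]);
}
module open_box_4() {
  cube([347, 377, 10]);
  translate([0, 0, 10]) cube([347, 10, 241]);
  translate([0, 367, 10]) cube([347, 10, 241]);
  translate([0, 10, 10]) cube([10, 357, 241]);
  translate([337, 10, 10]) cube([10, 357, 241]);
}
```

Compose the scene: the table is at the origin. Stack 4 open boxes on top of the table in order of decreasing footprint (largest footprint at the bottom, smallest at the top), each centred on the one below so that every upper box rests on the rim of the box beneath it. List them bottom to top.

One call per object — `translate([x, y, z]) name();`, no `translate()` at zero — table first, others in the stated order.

table();
translate([247, 275, 742]) open_box();
translate([261, 278, 945]) open_box_2();
translate([268, 288, 1323]) open_box_3();
translate([290, 291, 1709]) open_box_4();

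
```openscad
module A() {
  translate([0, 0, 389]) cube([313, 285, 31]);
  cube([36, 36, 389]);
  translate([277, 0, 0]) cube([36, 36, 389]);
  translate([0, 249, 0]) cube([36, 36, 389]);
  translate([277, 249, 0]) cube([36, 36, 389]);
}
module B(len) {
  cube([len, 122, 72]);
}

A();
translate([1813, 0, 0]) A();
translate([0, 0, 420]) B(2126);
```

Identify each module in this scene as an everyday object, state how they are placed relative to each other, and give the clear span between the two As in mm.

A is a stool. B is a beam. A beam spans the tops of two stools. The clear span between the two stools is 1500 mm.

Second stool starts at x = 1813; first ends at x = 313; clear span = 1813 − 313 = 1500 mm.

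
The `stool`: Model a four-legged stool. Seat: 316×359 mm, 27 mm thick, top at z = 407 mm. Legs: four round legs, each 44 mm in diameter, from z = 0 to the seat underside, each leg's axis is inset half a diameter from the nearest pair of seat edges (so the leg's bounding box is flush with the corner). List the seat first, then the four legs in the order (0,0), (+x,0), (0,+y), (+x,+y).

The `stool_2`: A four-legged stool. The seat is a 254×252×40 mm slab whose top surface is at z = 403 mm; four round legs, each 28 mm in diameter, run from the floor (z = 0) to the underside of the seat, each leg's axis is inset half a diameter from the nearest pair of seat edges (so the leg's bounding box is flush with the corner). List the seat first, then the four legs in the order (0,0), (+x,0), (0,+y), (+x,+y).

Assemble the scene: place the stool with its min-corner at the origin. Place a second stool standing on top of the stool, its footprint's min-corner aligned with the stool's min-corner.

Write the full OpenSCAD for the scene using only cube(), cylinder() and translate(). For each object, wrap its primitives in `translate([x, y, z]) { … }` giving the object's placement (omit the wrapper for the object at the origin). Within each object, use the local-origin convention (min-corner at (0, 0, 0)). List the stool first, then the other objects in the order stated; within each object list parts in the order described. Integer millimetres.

translate([0, 0, 380]) cube([316, 359, 27]);
translate([22, 22, 0]) cylinder(h = 380, r = 22);
translate([294, 22, 0]) cylinder(h = 380, r = 22);
translate([22, 337, 0]) cylinder(h = 380, r = 22);
translate([294, 337, 0]) cylinder(h = 380, r = 22);
translate([0, 0, 407]) {
  translate([0, 0, 363]) cube([254, 252, 40]);
  translate([14, 14, 0]) cylinder(h = 363, r = 14);
  translate([240, 14, 0]) cylinder(h = 363, r = 14);
  translate([14, 238, 0]) cylinder(h = 363, r = 14);
  translate([240, 238, 0]) cylinder(h = 363, r = 14);
}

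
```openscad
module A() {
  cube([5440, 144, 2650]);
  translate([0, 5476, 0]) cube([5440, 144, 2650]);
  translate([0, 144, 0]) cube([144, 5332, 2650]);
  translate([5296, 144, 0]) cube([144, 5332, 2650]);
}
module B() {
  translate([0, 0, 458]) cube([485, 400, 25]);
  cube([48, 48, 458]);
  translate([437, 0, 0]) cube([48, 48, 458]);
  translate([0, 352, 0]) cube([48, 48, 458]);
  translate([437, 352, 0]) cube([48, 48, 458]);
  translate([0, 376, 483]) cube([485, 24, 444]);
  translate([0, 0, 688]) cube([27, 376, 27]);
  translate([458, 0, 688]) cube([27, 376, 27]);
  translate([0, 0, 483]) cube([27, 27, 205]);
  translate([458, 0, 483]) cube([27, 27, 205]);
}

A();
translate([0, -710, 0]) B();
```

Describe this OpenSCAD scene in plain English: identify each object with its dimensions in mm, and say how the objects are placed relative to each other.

A is the wall frame of a small rectangular building: four walls, each 2650 mm tall and 144 mm thick, enclosing a footprint 5440 mm (x) by 5620 mm (y) outside-to-outside, with no floor or roof. The front and back walls (the −y and +y sides) span the full width; the two side walls fit between them.

B is a chair. The seat is a 485×400×25 mm slab with its top at z = 483 mm, on four 48×48 mm corner legs (flush with the seat edges, standing on z = 0). A flat backrest 24 mm thick, 444 mm tall, spans the full seat width and rises from the seat top along its +y edge, rear face flush with the rear of the seat. Two armrests of 27×27 mm section run along each side from the seat's front edge to the front of the backrest, top faces 232 mm above the seat top and outer faces flush with the seat's x-edges; a 27×27 mm post under the front of each armrest stands on the seat at the front corner.

The chair is on the floor beside the house frame on its −y side.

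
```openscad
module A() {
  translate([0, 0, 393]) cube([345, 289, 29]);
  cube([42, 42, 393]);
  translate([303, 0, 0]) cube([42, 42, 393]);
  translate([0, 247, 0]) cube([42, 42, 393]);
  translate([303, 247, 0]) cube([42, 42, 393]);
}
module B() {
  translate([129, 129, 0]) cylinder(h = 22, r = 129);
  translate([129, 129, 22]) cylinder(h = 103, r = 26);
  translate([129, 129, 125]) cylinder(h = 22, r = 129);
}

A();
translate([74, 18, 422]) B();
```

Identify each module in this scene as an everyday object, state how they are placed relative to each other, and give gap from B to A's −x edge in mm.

The spool's min-x is at 74; the stool's min-x is 0; gap = 74 mm.

A is a stool. B is a spool. The spool is on top of the stool. The gap from the spool to the stool's −x edge is 74 mm.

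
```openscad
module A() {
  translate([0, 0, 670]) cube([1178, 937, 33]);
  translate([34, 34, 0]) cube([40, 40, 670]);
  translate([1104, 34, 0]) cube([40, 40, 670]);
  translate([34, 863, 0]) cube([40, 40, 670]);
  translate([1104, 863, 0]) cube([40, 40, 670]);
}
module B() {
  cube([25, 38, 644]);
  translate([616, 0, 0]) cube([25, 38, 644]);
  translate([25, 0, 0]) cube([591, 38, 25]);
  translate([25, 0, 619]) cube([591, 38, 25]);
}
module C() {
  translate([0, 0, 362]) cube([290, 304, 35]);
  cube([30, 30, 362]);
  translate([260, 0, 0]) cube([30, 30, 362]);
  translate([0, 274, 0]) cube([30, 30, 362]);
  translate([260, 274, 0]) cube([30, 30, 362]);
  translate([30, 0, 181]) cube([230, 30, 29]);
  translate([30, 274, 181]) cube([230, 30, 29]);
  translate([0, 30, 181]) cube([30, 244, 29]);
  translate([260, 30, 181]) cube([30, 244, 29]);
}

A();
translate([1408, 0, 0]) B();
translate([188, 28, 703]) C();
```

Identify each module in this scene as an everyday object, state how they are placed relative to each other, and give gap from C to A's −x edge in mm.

A is a table. B is a picture frame. C is a stool. The picture frame is on the floor beside the table on its +x side. The stool is on top of the table. The gap from the stool to the table's −x edge is 188 mm.

The stool's min-x is at 188; the table's min-x is 0; gap = 188 mm.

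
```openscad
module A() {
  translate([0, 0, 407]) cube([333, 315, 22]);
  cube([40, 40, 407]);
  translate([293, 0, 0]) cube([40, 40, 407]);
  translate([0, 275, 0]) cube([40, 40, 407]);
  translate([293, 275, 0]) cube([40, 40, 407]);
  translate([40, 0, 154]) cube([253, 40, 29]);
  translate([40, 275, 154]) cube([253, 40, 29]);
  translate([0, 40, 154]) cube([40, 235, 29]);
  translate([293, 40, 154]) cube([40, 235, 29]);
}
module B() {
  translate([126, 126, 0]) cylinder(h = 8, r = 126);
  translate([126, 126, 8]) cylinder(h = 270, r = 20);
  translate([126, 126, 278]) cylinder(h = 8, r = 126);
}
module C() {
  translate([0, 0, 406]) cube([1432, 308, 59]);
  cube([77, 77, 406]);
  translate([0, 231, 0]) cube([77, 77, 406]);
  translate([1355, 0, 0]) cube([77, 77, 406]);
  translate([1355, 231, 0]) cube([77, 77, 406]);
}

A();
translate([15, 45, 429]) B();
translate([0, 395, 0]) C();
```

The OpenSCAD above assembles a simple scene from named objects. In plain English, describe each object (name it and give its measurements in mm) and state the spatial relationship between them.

A is a four-legged stool. The seat is a 333×315×22 mm slab whose top surface is at z = 429 mm; four square legs, each 40×40 mm in cross-section, run from the floor (z = 0) to the underside of the seat, each flush with a corner of the seat. Four stretchers, 40 mm wide and 29 mm tall, connect adjacent legs with their undersides at z = 154 mm, each running between the inner faces of the legs it joins and aligned with the legs' outer faces on the other axis.

B is a spool: two coaxial disc flanges of radius 126 mm and thickness 8 mm, joined by a core cylinder of radius 20 mm and height 270 mm. The lower flange rests on z = 0 and the three cylinders share a vertical axis.

C is a long wooden bench with a 1432 mm (x) × 308 mm (y) seat, 59 mm thick, its top surface 465 mm above the floor. Four 77 mm square legs at the seat corners, flush with the edges, run from z = 0 to the seat underside.

The spool is on top of the stool. The bench is on the floor beside the stool on its +y side.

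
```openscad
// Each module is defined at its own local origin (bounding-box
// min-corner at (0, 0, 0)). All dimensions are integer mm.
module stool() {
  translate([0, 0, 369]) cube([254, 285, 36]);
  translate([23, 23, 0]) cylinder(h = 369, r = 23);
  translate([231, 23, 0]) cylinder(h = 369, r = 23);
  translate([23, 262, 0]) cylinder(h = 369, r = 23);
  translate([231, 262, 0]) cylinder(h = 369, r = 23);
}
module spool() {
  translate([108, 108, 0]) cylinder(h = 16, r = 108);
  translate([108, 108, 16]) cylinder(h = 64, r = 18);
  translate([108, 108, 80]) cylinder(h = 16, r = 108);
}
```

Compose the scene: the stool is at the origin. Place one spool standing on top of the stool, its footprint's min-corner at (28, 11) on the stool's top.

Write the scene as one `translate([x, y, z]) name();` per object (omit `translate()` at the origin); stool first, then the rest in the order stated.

stool();
translate([28, 11, 405]) spool();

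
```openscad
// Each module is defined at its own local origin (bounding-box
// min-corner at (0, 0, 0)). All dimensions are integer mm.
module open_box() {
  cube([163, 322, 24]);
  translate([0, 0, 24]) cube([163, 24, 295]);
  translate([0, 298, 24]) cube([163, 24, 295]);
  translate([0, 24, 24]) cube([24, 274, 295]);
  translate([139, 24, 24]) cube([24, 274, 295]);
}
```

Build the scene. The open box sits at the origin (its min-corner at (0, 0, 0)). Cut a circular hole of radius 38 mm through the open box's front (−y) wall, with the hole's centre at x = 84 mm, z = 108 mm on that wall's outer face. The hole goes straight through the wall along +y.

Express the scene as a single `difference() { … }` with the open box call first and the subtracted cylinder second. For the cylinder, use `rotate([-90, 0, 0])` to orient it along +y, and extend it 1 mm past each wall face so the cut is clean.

difference() {
  open_box();
  translate([84, -1, 108]) rotate([-90, 0, 0]) cylinder(h = 26, r = 38);
}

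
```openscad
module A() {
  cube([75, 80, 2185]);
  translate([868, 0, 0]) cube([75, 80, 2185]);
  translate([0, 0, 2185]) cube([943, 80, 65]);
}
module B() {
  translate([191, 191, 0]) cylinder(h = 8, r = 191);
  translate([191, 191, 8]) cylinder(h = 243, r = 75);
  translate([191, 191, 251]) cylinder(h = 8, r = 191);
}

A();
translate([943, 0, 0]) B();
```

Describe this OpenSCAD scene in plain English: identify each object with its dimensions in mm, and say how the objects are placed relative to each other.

A is a rectangular door frame: two vertical jambs of 75×80 mm section, 2185 mm tall, with a clear opening 793 mm wide between their inner faces. A header 65 mm tall and 80 mm deep lies on top of the jambs and spans the full outside width.

B is a spool: two coaxial disc flanges of radius 191 mm and thickness 8 mm, joined by a core cylinder of radius 75 mm and height 243 mm. The lower flange rests on z = 0 and the three cylinders share a vertical axis.

The spool is against the door frame's +x side, with their −y faces flush.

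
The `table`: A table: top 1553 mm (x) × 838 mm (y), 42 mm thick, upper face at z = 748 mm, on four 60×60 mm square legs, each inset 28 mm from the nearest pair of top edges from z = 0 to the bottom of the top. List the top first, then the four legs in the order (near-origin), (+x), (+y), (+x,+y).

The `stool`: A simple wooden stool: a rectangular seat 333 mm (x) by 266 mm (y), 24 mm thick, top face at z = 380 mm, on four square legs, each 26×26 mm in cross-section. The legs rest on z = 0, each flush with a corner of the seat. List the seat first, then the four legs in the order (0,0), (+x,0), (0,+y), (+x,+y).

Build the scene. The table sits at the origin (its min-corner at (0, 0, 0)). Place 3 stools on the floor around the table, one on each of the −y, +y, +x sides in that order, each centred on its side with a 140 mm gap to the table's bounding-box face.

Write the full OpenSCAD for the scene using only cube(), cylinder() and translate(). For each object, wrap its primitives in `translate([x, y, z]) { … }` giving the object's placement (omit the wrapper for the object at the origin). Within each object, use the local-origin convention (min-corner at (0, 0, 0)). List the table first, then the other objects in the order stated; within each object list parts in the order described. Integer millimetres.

translate([0, 0, 706]) cube([1553, 838, 42]);
translate([28, 28, 0]) cube([60, 60, 706]);
translate([1465, 28, 0]) cube([60, 60, 706]);
translate([28, 750, 0]) cube([60, 60, 706]);
translate([1465, 750, 0]) cube([60, 60, 706]);
translate([610, -406, 0]) {
  translate([0, 0, 356]) cube([333, 266, 24]);
  cube([26, 26, 356]);
  translate([307, 0, 0]) cube([26, 26, 356]);
  translate([0, 240, 0]) cube([26, 26, 356]);
  translate([307, 240, 0]) cube([26, 26, 356]);
}
translate([610, 978, 0]) {
  translate([0, 0, 356]) cube([333, 266, 24]);
  cube([26, 26, 356]);
  translate([307, 0, 0]) cube([26, 26, 356]);
  translate([0, 240, 0]) cube([26, 26, 356]);
  translate([307, 240, 0]) cube([26, 26, 356]);
}
translate([1693, 286, 0]) {
  translate([0, 0, 356]) cube([333, 266, 24]);
  cube([26, 26, 356]);
  translate([307, 0, 0]) cube([26, 26, 356]);
  translate([0, 240, 0]) cube([26, 26, 356]);
  translate([307, 240, 0]) cube([26, 26, 356]);
}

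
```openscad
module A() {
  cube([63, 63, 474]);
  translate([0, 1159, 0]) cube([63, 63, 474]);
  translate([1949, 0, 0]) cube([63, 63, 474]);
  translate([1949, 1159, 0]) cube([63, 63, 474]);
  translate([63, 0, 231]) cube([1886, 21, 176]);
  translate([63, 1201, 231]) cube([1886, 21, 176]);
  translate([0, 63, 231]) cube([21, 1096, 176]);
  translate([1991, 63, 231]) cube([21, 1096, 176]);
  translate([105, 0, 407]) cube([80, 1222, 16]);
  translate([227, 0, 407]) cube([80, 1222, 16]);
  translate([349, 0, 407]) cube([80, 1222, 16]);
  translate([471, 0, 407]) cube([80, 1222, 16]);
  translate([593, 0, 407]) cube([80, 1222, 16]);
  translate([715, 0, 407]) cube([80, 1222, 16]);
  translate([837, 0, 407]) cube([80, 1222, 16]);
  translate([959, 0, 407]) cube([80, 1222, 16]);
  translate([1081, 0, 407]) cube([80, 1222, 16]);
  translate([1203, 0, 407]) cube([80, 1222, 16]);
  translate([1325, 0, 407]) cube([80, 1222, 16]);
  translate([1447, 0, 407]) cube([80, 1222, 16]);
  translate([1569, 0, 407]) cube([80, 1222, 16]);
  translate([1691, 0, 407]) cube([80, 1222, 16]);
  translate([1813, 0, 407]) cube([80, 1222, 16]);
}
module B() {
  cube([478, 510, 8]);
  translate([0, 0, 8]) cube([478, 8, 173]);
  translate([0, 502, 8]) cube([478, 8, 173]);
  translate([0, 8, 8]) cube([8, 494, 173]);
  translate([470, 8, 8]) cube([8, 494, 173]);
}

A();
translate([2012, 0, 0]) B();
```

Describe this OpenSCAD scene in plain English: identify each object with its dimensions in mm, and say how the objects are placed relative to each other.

A is a bed frame 2012 mm long (x) by 1222 mm wide (y). Four 63×63 mm corner posts, 474 mm tall, at the corners of the footprint. Four rails of 21 mm thickness and 176 mm height run between adjacent posts with their undersides at z = 231 mm, their outer faces flush with the outside of the frame (the two x-running rails run between the posts' inner faces; the two y-running rails run between the posts' inner faces). 15 slats, each 80 mm wide (x) and 16 mm thick, lie across the top of the two x-running rails, running the full 1222 mm width of the frame in y; the slats are evenly spaced along x between the inner faces of the end posts with equal gaps (rounded down to the nearest mm) at the −x end and between each pair — any rounding remainder accumulates at the +x end.

B is an open-topped rectangular box: outside dimensions 478×510×181 mm, with a uniform wall and base thickness of 8 mm. The base is a full 478×510 slab on the floor; four walls sit on top of the base. The front and back walls (the −y and +y sides) span the full width; the two side walls fit between them.

The open box is against the bed frame's +x side, with their −y faces flush.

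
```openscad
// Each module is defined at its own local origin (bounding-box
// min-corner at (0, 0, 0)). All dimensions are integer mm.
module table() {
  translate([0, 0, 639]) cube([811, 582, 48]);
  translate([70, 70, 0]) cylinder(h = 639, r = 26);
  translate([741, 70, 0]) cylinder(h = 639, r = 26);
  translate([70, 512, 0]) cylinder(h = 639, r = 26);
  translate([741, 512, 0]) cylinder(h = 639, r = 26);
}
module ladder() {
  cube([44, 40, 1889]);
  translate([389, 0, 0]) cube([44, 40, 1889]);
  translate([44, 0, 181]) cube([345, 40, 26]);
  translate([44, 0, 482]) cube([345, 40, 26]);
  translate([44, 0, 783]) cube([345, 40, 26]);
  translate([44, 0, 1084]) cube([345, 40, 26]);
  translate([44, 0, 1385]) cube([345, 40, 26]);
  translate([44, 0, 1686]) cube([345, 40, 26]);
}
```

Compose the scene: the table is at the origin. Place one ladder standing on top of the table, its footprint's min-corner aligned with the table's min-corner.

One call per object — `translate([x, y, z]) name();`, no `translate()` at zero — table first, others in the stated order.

table();
translate([0, 0, 687]) ladder();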